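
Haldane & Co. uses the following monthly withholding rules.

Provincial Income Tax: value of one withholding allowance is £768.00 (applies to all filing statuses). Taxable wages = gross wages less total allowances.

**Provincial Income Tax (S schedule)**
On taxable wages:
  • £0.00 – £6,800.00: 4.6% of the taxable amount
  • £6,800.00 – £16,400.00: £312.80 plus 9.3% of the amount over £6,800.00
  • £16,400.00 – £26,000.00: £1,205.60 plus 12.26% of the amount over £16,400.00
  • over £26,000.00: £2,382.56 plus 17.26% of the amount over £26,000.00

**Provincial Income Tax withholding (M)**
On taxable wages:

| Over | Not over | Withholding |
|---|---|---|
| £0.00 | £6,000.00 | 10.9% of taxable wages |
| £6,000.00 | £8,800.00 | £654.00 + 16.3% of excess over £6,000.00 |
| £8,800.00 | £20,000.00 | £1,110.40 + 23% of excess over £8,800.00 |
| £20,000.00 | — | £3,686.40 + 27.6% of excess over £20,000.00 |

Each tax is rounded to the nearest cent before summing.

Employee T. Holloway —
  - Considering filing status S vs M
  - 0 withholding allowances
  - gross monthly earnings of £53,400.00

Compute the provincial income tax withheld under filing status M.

£12,904.80

Provincial Income Tax (M): taxable = £53,400.00
  £3,686.40 + 27.6% × (£53,400.00 − £20,000.00) = £3,686.40 + 27.6% × £33,400.00 = £12,904.80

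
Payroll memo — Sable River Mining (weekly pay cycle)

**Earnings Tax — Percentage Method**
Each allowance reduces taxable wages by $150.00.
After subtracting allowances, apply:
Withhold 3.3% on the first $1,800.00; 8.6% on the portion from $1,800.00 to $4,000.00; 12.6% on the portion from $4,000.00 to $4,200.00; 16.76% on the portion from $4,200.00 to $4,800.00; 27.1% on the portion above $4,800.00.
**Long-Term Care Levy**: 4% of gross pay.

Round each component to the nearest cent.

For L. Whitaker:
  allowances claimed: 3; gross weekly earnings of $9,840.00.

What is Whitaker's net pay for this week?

Earnings Tax: taxable = $9,840.00 − 3×$150.00 = $9,390.00
  $374.36 + 27.1% × ($9,390.00 − $4,800.00) = $374.36 + 27.1% × $4,590.00 = $1,618.25
Long-Term Care Levy: 4% × $9,840.00 = $393.60
Total withheld: $1,618.25 + $393.60 = $2,011.85
Net pay: $9,840.00 − $2,011.85 = $7,828.15

$7,828.15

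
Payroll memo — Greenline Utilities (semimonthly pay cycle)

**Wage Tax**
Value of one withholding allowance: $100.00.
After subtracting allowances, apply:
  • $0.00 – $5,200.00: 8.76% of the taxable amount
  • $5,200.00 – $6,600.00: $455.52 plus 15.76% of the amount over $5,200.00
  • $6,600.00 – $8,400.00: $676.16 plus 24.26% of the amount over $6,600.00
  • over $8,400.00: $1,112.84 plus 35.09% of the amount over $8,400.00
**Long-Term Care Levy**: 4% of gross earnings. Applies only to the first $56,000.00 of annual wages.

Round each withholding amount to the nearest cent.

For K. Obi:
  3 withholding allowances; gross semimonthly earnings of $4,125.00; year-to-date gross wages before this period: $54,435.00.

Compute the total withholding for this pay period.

Wage Tax: taxable = $4,125.00 − 3×$100.00 = $3,825.00
  8.76% × $3,825.00 = $335.07
Long-Term Care Levy: cap $56,000.00 − YTD $54,435.00 = $1,565.00 subject; 4% × $1,565.00 = $62.60
Total: $335.07 + $62.60 = $397.67

$397.67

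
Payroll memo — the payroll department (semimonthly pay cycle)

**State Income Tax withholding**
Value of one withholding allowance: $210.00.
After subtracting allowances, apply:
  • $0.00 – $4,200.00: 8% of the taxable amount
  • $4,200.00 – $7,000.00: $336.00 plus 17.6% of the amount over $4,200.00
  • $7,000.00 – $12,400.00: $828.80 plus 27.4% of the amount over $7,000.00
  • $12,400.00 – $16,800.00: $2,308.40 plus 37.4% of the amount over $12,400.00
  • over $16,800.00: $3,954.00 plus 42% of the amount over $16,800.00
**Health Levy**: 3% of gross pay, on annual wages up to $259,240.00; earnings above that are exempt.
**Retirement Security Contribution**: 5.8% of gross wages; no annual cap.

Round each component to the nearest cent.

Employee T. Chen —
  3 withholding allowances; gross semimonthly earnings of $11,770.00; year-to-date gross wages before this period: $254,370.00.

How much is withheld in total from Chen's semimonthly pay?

State Income Tax: taxable = $11,770.00 − 3×$210.00 = $11,140.00
  $828.80 + 27.4% × ($11,140.00 − $7,000.00) = $828.80 + 27.4% × $4,140.00 = $1,963.16
Health Levy: cap $259,240.00 − YTD $254,370.00 = $4,870.00 subject; 3% × $4,870.00 = $146.10
Retirement Security Contribution: 5.8% × $11,770.00 = $682.66
Total: $1,963.16 + $146.10 + $682.66 = $2,791.92

$2,791.92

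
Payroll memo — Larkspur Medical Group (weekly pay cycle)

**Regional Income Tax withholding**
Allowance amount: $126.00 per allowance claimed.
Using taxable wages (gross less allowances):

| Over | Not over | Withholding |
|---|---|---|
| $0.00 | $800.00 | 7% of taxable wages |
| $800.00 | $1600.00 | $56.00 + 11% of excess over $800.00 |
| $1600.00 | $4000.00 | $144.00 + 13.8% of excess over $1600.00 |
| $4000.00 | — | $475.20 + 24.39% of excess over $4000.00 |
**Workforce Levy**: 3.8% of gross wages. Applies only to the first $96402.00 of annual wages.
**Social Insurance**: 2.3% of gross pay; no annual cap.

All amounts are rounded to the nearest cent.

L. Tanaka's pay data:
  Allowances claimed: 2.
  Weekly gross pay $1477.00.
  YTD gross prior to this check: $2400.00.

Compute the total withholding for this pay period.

Regional Income Tax: taxable = $1477.00 − 2×$126.00 = $1225.00
  $56.00 + 11% × ($1225.00 − $800.00) = $56.00 + 11% × $425.00 = $102.75
Workforce Levy: 3.8% × $1477.00 = $56.13
Social Insurance: 2.3% × $1477.00 = $33.97
Total: $102.75 + $56.13 + $33.97 = $192.85

$192.85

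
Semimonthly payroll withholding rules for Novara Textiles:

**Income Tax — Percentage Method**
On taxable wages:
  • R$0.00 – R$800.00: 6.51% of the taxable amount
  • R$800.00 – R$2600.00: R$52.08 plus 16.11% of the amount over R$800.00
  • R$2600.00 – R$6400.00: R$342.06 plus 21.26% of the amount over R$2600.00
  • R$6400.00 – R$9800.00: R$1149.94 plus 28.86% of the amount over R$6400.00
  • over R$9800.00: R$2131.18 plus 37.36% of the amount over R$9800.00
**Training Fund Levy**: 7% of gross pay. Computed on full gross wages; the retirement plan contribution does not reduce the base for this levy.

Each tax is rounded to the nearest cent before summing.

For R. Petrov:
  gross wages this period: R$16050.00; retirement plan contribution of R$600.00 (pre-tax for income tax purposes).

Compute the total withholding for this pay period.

Income Tax: taxable = R$16050.00 − R$600.00 = R$15450.00
  R$2131.18 + 37.36% × (R$15450.00 − R$9800.00) = R$2131.18 + 37.36% × R$5650.00 = R$4242.02
Training Fund Levy: 7% × R$16050.00 = R$1123.50
Total: R$4242.02 + R$1123.50 = R$5365.52

R$5365.52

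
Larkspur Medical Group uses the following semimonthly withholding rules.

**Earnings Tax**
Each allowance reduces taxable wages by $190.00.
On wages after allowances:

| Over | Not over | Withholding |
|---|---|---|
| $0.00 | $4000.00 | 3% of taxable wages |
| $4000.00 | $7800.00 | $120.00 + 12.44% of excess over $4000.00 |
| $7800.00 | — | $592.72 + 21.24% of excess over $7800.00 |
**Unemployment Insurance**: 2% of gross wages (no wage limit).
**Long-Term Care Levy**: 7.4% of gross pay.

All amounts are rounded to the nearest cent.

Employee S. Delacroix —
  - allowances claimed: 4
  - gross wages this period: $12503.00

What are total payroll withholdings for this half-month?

$2605.49

Earnings Tax: taxable = $12503.00 − 4×$190.00 = $11743.00
  $592.72 + 21.24% × ($11743.00 − $7800.00) = $592.72 + 21.24% × $3943.00 = $1430.21
Unemployment Insurance: 2% × $12503.00 = $250.06
Long-Term Care Levy: 7.4% × $12503.00 = $925.22
Total: $1430.21 + $250.06 + $925.22 = $2605.49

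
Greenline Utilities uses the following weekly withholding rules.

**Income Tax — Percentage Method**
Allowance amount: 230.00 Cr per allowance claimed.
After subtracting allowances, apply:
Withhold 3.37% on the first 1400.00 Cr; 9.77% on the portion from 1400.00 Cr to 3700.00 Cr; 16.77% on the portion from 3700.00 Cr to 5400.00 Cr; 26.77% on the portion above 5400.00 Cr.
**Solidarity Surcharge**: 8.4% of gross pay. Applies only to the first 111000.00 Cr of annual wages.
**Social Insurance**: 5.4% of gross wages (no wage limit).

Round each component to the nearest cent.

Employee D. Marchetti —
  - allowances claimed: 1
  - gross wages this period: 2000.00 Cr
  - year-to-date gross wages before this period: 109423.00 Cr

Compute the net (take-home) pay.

1676.20 Cr

Income Tax: taxable = 2000.00 Cr − 1×230.00 Cr = 1770.00 Cr
  47.18 Cr + 9.77% × (1770.00 Cr − 1400.00 Cr) = 47.18 Cr + 9.77% × 370.00 Cr = 83.33 Cr
Solidarity Surcharge: cap 111000.00 Cr − YTD 109423.00 Cr = 1577.00 Cr subject; 8.4% × 1577.00 Cr = 132.47 Cr
Social Insurance: 5.4% × 2000.00 Cr = 108.00 Cr
Total withheld: 83.33 Cr + 132.47 Cr + 108.00 Cr = 323.80 Cr
Net pay: 2000.00 Cr − 323.80 Cr = 1676.20 Cr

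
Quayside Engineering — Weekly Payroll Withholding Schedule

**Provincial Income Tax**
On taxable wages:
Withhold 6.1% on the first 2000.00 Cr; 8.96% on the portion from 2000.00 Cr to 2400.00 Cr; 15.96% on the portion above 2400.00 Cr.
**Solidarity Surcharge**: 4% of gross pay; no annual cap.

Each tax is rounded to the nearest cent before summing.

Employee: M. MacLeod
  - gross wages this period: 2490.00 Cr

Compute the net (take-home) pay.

Provincial Income Tax: taxable = 2490.00 Cr
  157.84 Cr + 15.96% × (2490.00 Cr − 2400.00 Cr) = 157.84 Cr + 15.96% × 90.00 Cr = 172.20 Cr
Solidarity Surcharge: 4% × 2490.00 Cr = 99.60 Cr
Total withheld: 172.20 Cr + 99.60 Cr = 271.80 Cr
Net pay: 2490.00 Cr − 271.80 Cr = 2218.20 Cr

2218.20 Cr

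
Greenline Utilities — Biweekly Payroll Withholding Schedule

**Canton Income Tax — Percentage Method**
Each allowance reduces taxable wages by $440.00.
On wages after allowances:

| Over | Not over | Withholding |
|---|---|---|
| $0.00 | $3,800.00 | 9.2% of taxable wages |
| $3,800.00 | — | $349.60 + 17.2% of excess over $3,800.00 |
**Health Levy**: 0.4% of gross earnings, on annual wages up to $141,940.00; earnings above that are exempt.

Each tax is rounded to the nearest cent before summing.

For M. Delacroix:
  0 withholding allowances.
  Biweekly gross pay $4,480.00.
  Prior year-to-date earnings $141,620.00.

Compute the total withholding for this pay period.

$467.84

Canton Income Tax: taxable = $4,480.00
  $349.60 + 17.2% × ($4,480.00 − $3,800.00) = $349.60 + 17.2% × $680.00 = $466.56
Health Levy: cap $141,940.00 − YTD $141,620.00 = $320.00 subject; 0.4% × $320.00 = $1.28
Total: $466.56 + $1.28 = $467.84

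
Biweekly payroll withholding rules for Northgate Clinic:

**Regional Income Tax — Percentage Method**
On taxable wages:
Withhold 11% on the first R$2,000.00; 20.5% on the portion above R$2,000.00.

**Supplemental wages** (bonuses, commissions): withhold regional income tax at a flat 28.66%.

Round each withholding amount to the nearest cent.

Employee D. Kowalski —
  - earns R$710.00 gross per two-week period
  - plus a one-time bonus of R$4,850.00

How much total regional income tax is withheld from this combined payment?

Regional Income Tax: taxable = R$710.00
  11% × R$710.00 = R$78.10
Supplemental (28.66% flat on bonus): 28.66% × R$4,850.00 = R$1,390.01
Total regional income tax: R$78.10 + R$1,390.01 = R$1,468.11

R$1,468.11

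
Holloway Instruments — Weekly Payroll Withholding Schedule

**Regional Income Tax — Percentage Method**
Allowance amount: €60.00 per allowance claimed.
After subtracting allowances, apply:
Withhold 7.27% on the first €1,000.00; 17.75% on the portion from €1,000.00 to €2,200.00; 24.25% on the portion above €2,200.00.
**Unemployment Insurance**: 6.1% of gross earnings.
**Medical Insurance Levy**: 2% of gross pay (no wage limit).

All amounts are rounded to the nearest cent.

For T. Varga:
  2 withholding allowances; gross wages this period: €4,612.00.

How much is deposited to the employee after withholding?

€3,396.92

Regional Income Tax: taxable = €4,612.00 − 2×€60.00 = €4,492.00
  €285.70 + 24.25% × (€4,492.00 − €2,200.00) = €285.70 + 24.25% × €2,292.00 = €841.51
Unemployment Insurance: 6.1% × €4,612.00 = €281.33
Medical Insurance Levy: 2% × €4,612.00 = €92.24
Total withheld: €841.51 + €281.33 + €92.24 = €1,215.08
Net pay: €4,612.00 − €1,215.08 = €3,396.92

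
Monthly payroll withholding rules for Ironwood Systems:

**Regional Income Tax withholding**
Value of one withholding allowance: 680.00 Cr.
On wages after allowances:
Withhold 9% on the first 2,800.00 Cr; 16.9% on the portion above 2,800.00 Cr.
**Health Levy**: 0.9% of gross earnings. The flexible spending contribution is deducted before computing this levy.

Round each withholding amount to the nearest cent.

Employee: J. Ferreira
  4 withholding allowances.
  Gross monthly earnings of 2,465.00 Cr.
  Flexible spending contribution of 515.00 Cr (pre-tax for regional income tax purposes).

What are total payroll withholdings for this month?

17.55 Cr

Regional Income Tax: taxable = 2,465.00 Cr − 515.00 Cr − 4×680.00 Cr = -770.00 Cr
  Taxable ≤ 0 → 0.00 Cr
Health Levy: 0.9% × 1,950.00 Cr = 17.55 Cr
Total: 0.00 Cr + 17.55 Cr = 17.55 Cr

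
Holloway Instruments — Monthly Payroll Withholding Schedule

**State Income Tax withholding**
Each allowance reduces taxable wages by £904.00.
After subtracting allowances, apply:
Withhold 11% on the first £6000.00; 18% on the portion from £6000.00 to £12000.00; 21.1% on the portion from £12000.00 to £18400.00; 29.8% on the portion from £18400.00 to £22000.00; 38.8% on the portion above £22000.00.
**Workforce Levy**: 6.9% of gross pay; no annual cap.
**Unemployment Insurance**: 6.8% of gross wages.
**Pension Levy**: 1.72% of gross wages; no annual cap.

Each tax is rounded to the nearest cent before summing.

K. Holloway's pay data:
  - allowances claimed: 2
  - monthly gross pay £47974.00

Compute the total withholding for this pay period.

State Income Tax: taxable = £47974.00 − 2×£904.00 = £46166.00
  £4163.20 + 38.8% × (£46166.00 − £22000.00) = £4163.20 + 38.8% × £24166.00 = £13539.61
Workforce Levy: 6.9% × £47974.00 = £3310.21
Unemployment Insurance: 6.8% × £47974.00 = £3262.23
Pension Levy: 1.72% × £47974.00 = £825.15
Total: £13539.61 + £3310.21 + £3262.23 + £825.15 = £20937.20

£20937.20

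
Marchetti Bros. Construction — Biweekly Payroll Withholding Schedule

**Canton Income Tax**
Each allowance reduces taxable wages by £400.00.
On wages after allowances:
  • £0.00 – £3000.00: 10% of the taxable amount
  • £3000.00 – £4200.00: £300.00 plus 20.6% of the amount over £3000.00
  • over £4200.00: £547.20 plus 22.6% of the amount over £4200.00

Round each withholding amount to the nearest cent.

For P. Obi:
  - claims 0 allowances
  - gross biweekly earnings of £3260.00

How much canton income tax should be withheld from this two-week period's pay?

Canton Income Tax: taxable = £3260.00
  £300.00 + 20.6% × (£3260.00 − £3000.00) = £300.00 + 20.6% × £260.00 = £353.56

£353.56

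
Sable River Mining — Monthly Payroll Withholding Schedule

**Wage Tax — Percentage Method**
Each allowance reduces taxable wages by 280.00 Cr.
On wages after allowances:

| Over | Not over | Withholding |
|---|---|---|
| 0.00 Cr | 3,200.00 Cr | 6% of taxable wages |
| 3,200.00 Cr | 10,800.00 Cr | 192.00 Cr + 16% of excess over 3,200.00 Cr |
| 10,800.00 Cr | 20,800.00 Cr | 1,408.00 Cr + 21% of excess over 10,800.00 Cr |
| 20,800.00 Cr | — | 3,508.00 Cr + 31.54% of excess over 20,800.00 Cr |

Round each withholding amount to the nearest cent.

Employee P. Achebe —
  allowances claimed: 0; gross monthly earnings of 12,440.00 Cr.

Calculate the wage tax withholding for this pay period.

1,752.40 Cr

Wage Tax: taxable = 12,440.00 Cr
  1,408.00 Cr + 21% × (12,440.00 Cr − 10,800.00 Cr) = 1,408.00 Cr + 21% × 1,640.00 Cr = 1,752.40 Cr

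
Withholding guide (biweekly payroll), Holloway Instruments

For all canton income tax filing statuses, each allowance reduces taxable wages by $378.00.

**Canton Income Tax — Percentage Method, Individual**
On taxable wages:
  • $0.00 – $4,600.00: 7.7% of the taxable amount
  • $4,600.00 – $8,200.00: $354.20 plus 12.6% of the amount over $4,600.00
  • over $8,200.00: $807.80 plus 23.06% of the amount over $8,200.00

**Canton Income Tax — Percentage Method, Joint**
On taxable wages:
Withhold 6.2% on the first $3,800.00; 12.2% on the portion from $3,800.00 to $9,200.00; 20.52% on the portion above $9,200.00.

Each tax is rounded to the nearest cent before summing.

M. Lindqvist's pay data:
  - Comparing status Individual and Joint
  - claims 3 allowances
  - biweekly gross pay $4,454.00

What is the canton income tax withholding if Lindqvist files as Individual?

Canton Income Tax (Individual): taxable = $4,454.00 − 3×$378.00 = $3,320.00
  7.7% × $3,320.00 = $255.64

$255.64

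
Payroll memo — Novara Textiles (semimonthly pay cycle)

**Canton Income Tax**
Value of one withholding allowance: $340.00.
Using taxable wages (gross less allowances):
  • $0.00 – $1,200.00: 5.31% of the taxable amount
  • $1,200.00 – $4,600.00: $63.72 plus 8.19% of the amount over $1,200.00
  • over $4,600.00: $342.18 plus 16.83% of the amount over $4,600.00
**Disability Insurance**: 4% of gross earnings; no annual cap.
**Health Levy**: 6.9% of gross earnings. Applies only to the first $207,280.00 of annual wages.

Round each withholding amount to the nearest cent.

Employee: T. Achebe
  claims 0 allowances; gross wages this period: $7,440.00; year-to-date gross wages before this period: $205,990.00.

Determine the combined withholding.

$1,206.76

Canton Income Tax: taxable = $7,440.00
  $342.18 + 16.83% × ($7,440.00 − $4,600.00) = $342.18 + 16.83% × $2,840.00 = $820.15
Disability Insurance: 4% × $7,440.00 = $297.60
Health Levy: cap $207,280.00 − YTD $205,990.00 = $1,290.00 subject; 6.9% × $1,290.00 = $89.01
Total: $820.15 + $297.60 + $89.01 = $1,206.76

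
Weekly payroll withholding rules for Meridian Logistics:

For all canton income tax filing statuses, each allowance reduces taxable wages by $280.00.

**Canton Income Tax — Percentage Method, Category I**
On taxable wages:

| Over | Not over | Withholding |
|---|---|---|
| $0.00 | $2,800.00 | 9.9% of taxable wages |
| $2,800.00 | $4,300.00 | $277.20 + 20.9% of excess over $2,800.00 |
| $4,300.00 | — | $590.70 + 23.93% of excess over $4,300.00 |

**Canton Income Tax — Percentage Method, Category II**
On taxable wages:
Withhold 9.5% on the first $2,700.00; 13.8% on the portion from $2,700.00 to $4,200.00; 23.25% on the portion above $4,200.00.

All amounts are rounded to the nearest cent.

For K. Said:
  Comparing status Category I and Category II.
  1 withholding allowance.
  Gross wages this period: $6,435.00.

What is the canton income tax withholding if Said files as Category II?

Canton Income Tax (Category II): taxable = $6,435.00 − 1×$280.00 = $6,155.00
  $463.50 + 23.25% × ($6,155.00 − $4,200.00) = $463.50 + 23.25% × $1,955.00 = $918.04

$918.04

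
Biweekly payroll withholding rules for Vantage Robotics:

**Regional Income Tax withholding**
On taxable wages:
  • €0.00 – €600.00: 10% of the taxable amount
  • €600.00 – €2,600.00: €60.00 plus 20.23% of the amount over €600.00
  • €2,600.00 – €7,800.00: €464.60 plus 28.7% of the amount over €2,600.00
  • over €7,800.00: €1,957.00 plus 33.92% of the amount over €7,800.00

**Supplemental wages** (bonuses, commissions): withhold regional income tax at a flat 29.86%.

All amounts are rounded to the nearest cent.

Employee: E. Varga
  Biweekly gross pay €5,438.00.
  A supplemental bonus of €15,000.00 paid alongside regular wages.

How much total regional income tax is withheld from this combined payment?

Regional Income Tax: taxable = €5,438.00
  €464.60 + 28.7% × (€5,438.00 − €2,600.00) = €464.60 + 28.7% × €2,838.00 = €1,279.11
Supplemental (29.86% flat on bonus): 29.86% × €15,000.00 = €4,479.00
Total regional income tax: €1,279.11 + €4,479.00 = €5,758.11

€5,758.11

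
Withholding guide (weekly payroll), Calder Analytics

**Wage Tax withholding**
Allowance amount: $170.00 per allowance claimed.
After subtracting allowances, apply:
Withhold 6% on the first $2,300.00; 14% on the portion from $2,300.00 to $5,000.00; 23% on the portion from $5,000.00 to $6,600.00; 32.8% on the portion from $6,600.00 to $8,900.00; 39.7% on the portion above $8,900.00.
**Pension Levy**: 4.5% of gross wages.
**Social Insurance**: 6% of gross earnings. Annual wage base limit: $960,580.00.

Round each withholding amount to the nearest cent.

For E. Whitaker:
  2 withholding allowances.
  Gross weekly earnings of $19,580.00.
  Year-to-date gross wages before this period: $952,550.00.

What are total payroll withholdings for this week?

Wage Tax: taxable = $19,580.00 − 2×$170.00 = $19,240.00
  $1,638.40 + 39.7% × ($19,240.00 − $8,900.00) = $1,638.40 + 39.7% × $10,340.00 = $5,743.38
Pension Levy: 4.5% × $19,580.00 = $881.10
Social Insurance: cap $960,580.00 − YTD $952,550.00 = $8,030.00 subject; 6% × $8,030.00 = $481.80
Total: $5,743.38 + $881.10 + $481.80 = $7,106.28

$7,106.28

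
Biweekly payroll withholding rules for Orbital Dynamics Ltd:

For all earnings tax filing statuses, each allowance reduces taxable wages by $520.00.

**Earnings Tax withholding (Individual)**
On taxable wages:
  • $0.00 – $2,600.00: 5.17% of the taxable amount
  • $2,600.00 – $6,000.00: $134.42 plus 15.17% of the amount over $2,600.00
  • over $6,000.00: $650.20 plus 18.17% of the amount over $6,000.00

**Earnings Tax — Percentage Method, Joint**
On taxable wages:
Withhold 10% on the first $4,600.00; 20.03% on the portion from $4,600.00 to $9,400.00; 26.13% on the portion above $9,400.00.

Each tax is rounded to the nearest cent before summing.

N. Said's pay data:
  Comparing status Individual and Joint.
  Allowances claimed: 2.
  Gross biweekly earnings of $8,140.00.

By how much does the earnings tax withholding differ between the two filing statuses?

Earnings Tax (Individual): taxable = $8,140.00 − 2×$520.00 = $7,100.00
  $650.20 + 18.17% × ($7,100.00 − $6,000.00) = $650.20 + 18.17% × $1,100.00 = $850.07
Earnings Tax (Joint): taxable = $8,140.00 − 2×$520.00 = $7,100.00
  $460.00 + 20.03% × ($7,100.00 − $4,600.00) = $460.00 + 20.03% × $2,500.00 = $960.75
Difference: |$850.07 − $960.75| = $110.68 (higher under Joint)

$110.68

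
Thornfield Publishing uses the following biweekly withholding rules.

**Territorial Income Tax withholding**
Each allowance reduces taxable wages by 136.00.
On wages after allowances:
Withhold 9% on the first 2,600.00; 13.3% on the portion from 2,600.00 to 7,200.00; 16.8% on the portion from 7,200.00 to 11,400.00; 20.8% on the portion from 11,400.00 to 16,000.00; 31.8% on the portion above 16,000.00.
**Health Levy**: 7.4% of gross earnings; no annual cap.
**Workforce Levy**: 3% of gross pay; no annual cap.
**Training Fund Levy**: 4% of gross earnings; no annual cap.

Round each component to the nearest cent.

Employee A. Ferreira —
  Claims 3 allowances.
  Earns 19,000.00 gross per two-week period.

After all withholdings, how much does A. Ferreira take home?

12,931.54

Territorial Income Tax: taxable = 19,000.00 − 3×136.00 = 18,592.00
  2,508.20 + 31.8% × (18,592.00 − 16,000.00) = 2,508.20 + 31.8% × 2,592.00 = 3,332.46
Health Levy: 7.4% × 19,000.00 = 1,406.00
Workforce Levy: 3% × 19,000.00 = 570.00
Training Fund Levy: 4% × 19,000.00 = 760.00
Total withheld: 3,332.46 + 1,406.00 + 570.00 + 760.00 = 6,068.46
Net pay: 19,000.00 − 6,068.46 = 12,931.54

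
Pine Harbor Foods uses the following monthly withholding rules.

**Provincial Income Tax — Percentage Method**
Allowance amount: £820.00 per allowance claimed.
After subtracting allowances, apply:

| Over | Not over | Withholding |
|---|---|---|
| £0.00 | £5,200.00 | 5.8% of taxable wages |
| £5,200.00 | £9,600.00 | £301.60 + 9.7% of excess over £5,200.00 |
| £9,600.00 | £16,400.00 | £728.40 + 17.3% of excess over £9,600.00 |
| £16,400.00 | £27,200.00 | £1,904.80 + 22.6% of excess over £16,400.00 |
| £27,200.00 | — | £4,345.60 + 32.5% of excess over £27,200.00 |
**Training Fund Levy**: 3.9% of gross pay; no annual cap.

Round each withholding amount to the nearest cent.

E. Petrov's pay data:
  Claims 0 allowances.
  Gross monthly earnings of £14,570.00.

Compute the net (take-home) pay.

Provincial Income Tax: taxable = £14,570.00
  £728.40 + 17.3% × (£14,570.00 − £9,600.00) = £728.40 + 17.3% × £4,970.00 = £1,588.21
Training Fund Levy: 3.9% × £14,570.00 = £568.23
Total withheld: £1,588.21 + £568.23 = £2,156.44
Net pay: £14,570.00 − £2,156.44 = £12,413.56

£12,413.56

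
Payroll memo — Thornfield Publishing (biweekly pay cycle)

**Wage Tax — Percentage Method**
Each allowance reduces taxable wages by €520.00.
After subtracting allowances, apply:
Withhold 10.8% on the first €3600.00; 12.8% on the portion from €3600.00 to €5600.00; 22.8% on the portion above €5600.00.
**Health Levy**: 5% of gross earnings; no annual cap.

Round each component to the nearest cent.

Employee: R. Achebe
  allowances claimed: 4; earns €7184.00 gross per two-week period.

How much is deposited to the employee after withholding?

€6243.49

Wage Tax: taxable = €7184.00 − 4×€520.00 = €5104.00
  €388.80 + 12.8% × (€5104.00 − €3600.00) = €388.80 + 12.8% × €1504.00 = €581.31
Health Levy: 5% × €7184.00 = €359.20
Total withheld: €581.31 + €359.20 = €940.51
Net pay: €7184.00 − €940.51 = €6243.49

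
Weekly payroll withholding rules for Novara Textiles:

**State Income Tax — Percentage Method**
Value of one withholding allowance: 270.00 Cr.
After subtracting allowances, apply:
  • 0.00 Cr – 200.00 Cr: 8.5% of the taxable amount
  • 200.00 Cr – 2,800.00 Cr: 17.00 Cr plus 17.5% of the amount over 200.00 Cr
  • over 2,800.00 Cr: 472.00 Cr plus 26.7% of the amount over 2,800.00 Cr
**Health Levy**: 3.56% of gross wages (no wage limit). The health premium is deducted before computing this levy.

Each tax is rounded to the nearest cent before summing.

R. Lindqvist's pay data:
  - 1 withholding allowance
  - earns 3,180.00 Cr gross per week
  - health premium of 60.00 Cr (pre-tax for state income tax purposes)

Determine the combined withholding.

State Income Tax: taxable = 3,180.00 Cr − 60.00 Cr − 1×270.00 Cr = 2,850.00 Cr
  472.00 Cr + 26.7% × (2,850.00 Cr − 2,800.00 Cr) = 472.00 Cr + 26.7% × 50.00 Cr = 485.35 Cr
Health Levy: 3.56% × 3,120.00 Cr = 111.07 Cr
Total: 485.35 Cr + 111.07 Cr = 596.42 Cr

596.42 Cr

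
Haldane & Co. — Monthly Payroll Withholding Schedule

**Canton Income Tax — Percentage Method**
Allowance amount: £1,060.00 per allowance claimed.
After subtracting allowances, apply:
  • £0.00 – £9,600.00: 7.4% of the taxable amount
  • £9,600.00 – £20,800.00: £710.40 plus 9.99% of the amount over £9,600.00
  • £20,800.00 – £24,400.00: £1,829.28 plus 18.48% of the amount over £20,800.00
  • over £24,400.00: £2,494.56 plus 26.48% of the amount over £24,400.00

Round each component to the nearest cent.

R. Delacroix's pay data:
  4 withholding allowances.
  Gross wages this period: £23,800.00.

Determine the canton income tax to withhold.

£1,705.40

Canton Income Tax: taxable = £23,800.00 − 4×£1,060.00 = £19,560.00
  £710.40 + 9.99% × (£19,560.00 − £9,600.00) = £710.40 + 9.99% × £9,960.00 = £1,705.40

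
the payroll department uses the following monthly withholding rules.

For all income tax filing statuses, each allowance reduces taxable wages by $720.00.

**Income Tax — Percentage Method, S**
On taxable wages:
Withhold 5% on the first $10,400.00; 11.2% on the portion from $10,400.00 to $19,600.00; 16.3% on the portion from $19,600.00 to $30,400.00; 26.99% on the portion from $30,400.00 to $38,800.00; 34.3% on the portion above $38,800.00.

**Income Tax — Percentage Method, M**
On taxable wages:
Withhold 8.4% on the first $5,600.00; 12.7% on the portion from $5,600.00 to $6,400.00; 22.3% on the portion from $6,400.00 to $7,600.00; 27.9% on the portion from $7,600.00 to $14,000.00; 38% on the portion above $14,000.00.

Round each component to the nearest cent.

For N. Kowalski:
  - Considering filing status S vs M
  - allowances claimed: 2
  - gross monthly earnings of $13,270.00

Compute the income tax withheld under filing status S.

$680.16

Income Tax (S): taxable = $13,270.00 − 2×$720.00 = $11,830.00
  $520.00 + 11.2% × ($11,830.00 − $10,400.00) = $520.00 + 11.2% × $1,430.00 = $680.16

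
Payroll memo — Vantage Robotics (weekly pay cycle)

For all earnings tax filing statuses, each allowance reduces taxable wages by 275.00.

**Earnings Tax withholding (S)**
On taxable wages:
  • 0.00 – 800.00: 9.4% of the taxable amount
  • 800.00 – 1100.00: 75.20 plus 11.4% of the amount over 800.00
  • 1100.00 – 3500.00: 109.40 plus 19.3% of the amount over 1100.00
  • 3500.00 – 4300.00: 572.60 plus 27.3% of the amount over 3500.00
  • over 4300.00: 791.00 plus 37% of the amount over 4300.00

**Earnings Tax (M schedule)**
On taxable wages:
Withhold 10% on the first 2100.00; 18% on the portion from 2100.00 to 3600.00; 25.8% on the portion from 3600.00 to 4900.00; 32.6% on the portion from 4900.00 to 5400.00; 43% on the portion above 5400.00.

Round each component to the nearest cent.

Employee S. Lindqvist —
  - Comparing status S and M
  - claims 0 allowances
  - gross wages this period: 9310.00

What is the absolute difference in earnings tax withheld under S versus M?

15.00

Earnings Tax (S): taxable = 9310.00
  791.00 + 37% × (9310.00 − 4300.00) = 791.00 + 37% × 5010.00 = 2644.70
Earnings Tax (M): taxable = 9310.00
  978.40 + 43% × (9310.00 − 5400.00) = 978.40 + 43% × 3910.00 = 2659.70
Difference: |2644.70 − 2659.70| = 15.00 (higher under M)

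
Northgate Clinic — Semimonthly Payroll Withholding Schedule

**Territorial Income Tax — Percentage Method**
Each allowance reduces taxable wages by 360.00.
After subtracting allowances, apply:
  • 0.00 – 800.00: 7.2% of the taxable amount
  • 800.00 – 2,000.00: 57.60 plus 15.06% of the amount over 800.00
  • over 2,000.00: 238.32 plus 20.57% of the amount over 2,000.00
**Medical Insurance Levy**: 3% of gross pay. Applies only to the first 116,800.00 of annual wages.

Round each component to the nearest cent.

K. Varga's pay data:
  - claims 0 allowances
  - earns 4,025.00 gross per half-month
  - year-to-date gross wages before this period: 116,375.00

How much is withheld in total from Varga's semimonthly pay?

Territorial Income Tax: taxable = 4,025.00
  238.32 + 20.57% × (4,025.00 − 2,000.00) = 238.32 + 20.57% × 2,025.00 = 654.86
Medical Insurance Levy: cap 116,800.00 − YTD 116,375.00 = 425.00 subject; 3% × 425.00 = 12.75
Total: 654.86 + 12.75 = 667.61

667.61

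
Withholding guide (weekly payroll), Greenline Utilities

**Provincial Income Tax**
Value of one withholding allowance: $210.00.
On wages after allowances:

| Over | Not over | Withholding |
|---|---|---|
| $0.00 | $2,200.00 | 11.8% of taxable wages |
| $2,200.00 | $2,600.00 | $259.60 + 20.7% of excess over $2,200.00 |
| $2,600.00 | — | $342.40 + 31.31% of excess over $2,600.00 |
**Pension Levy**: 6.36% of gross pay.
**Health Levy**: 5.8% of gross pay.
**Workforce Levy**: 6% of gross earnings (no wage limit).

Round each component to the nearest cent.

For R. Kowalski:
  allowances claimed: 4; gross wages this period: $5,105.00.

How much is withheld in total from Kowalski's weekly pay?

$1,790.78

Provincial Income Tax: taxable = $5,105.00 − 4×$210.00 = $4,265.00
  $342.40 + 31.31% × ($4,265.00 − $2,600.00) = $342.40 + 31.31% × $1,665.00 = $863.71
Pension Levy: 6.36% × $5,105.00 = $324.68
Health Levy: 5.8% × $5,105.00 = $296.09
Workforce Levy: 6% × $5,105.00 = $306.30
Total: $863.71 + $324.68 + $296.09 + $306.30 = $1,790.78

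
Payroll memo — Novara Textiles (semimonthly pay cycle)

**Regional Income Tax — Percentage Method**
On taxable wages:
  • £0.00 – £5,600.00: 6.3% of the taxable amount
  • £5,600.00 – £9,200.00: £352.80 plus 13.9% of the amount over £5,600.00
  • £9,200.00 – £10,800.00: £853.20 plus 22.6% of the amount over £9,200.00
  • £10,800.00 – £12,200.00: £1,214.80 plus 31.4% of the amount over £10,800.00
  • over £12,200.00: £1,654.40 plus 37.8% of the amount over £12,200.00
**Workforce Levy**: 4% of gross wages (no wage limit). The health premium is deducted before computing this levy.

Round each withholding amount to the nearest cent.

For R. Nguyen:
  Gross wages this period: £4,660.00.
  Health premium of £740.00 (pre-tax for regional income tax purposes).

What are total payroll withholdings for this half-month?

Regional Income Tax: taxable = £4,660.00 − £740.00 = £3,920.00
  6.3% × £3,920.00 = £246.96
Workforce Levy: 4% × £3,920.00 = £156.80
Total: £246.96 + £156.80 = £403.76

£403.76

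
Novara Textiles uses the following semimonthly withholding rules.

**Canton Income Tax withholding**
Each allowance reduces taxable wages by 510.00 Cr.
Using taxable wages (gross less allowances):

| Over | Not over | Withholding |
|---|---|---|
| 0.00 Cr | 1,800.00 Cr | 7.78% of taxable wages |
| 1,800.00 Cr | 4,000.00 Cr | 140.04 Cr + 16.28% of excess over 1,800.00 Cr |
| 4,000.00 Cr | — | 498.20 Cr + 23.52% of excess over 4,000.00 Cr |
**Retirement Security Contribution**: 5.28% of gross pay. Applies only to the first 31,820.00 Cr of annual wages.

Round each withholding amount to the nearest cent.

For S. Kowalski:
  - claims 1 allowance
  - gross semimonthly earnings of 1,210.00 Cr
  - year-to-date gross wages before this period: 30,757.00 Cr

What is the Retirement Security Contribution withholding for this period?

Retirement Security Contribution: cap 31,820.00 Cr − YTD 30,757.00 Cr = 1,063.00 Cr subject; 5.28% × 1,063.00 Cr = 56.13 Cr

56.13 Cr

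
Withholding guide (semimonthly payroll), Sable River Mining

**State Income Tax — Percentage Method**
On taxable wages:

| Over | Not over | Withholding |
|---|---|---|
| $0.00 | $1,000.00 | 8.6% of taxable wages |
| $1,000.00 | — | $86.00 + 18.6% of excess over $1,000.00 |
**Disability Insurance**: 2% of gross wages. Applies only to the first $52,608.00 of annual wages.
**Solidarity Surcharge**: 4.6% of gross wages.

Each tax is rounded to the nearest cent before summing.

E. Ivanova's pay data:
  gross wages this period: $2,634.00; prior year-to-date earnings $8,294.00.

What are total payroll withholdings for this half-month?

State Income Tax: taxable = $2,634.00
  $86.00 + 18.6% × ($2,634.00 − $1,000.00) = $86.00 + 18.6% × $1,634.00 = $389.92
Disability Insurance: 2% × $2,634.00 = $52.68
Solidarity Surcharge: 4.6% × $2,634.00 = $121.16
Total: $389.92 + $52.68 + $121.16 = $563.76

$563.76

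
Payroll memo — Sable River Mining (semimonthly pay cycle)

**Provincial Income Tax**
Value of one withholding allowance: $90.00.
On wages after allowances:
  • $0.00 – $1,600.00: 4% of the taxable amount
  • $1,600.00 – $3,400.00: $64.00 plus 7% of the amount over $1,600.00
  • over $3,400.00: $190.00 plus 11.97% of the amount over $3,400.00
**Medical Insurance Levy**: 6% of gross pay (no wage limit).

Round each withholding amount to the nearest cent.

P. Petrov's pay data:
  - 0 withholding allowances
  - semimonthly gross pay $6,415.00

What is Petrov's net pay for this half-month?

Provincial Income Tax: taxable = $6,415.00
  $190.00 + 11.97% × ($6,415.00 − $3,400.00) = $190.00 + 11.97% × $3,015.00 = $550.90
Medical Insurance Levy: 6% × $6,415.00 = $384.90
Total withheld: $550.90 + $384.90 = $935.80
Net pay: $6,415.00 − $935.80 = $5,479.20

$5,479.20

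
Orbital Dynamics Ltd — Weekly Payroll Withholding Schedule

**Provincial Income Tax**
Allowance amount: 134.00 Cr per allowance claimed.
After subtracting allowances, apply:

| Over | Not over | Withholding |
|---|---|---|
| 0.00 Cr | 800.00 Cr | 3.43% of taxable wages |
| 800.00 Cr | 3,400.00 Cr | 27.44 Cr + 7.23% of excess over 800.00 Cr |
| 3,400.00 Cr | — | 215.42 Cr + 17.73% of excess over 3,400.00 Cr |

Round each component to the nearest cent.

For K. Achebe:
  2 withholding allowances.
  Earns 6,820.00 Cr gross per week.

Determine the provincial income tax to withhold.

774.27 Cr

Provincial Income Tax: taxable = 6,820.00 Cr − 2×134.00 Cr = 6,552.00 Cr
  215.42 Cr + 17.73% × (6,552.00 Cr − 3,400.00 Cr) = 215.42 Cr + 17.73% × 3,152.00 Cr = 774.27 Cr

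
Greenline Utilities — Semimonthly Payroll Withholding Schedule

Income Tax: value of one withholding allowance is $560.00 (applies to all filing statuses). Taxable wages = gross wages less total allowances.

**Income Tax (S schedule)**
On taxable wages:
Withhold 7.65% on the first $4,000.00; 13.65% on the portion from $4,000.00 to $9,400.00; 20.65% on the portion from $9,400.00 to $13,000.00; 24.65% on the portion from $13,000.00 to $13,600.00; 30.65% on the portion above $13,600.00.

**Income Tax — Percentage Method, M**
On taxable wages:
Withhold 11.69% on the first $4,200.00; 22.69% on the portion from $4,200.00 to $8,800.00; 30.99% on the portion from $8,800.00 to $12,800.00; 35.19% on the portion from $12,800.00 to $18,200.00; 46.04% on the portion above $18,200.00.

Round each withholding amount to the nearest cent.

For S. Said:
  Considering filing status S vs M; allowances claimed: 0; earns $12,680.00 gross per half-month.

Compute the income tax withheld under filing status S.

Income Tax (S): taxable = $12,680.00
  $1,043.10 + 20.65% × ($12,680.00 − $9,400.00) = $1,043.10 + 20.65% × $3,280.00 = $1,720.42

$1,720.42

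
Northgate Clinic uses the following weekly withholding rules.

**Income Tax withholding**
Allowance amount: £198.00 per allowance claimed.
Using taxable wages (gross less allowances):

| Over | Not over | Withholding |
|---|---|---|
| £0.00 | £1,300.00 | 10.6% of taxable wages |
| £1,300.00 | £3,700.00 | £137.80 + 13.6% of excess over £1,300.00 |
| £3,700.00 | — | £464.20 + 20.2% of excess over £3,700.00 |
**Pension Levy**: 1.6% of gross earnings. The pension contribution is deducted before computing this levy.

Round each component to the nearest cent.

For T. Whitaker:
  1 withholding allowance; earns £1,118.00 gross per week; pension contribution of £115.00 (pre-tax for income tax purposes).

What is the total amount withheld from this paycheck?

Income Tax: taxable = £1,118.00 − £115.00 − 1×£198.00 = £805.00
  10.6% × £805.00 = £85.33
Pension Levy: 1.6% × £1,003.00 = £16.05
Total: £85.33 + £16.05 = £101.38

£101.38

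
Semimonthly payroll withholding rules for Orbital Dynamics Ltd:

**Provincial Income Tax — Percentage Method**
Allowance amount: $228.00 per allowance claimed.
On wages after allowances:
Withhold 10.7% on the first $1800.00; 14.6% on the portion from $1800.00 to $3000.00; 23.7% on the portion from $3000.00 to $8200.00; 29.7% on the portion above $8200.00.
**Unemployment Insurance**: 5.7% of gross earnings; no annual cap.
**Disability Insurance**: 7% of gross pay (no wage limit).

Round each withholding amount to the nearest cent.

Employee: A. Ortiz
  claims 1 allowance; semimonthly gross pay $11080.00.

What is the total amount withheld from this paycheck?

$3795.00

Provincial Income Tax: taxable = $11080.00 − 1×$228.00 = $10852.00
  $1600.20 + 29.7% × ($10852.00 − $8200.00) = $1600.20 + 29.7% × $2652.00 = $2387.84
Unemployment Insurance: 5.7% × $11080.00 = $631.56
Disability Insurance: 7% × $11080.00 = $775.60
Total: $2387.84 + $631.56 + $775.60 = $3795.00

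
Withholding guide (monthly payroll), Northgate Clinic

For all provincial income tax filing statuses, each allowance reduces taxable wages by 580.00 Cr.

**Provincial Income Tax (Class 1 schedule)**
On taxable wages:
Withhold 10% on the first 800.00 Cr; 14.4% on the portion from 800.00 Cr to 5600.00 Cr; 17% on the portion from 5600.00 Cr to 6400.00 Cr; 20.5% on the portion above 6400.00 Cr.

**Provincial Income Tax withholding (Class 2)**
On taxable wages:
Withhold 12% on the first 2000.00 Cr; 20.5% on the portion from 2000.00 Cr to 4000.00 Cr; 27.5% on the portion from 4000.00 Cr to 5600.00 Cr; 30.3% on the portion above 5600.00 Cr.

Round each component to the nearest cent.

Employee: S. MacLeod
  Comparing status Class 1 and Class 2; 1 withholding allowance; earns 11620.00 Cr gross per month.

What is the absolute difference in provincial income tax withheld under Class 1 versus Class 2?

Provincial Income Tax (Class 1): taxable = 11620.00 Cr − 1×580.00 Cr = 11040.00 Cr
  907.20 Cr + 20.5% × (11040.00 Cr − 6400.00 Cr) = 907.20 Cr + 20.5% × 4640.00 Cr = 1858.40 Cr
Provincial Income Tax (Class 2): taxable = 11620.00 Cr − 1×580.00 Cr = 11040.00 Cr
  1090.00 Cr + 30.3% × (11040.00 Cr − 5600.00 Cr) = 1090.00 Cr + 30.3% × 5440.00 Cr = 2738.32 Cr
Difference: |1858.40 Cr − 2738.32 Cr| = 879.92 Cr (higher under Class 2)

879.92 Cr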